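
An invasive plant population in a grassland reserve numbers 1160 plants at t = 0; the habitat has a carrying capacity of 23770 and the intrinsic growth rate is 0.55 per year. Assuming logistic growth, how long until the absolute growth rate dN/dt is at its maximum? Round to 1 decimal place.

5.4 years

Logistic growth is fastest at N = K/2 = 11885.
A = (K − N₀)/N₀ = 19.491. Set K/(1 + A·e^(−rt)) = K/2 → A·e^(−rt) = 1.
e^(−0.55t) = 1/19.491 = 0.0513047, so t = ln(19.491)/0.55 = 2.97/0.55 = 5.3999.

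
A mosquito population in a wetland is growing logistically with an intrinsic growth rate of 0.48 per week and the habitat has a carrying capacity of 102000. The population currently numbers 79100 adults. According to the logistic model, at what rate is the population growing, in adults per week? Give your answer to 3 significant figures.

dN/dt = rN(1 − N/K) = 0.48 × 79100 × (1 − 79100/102000).
1 − 79100/102000 = 0.22451; dN/dt = 0.48 × 79100 × 0.22451 = 8524.2.

8520 adults per week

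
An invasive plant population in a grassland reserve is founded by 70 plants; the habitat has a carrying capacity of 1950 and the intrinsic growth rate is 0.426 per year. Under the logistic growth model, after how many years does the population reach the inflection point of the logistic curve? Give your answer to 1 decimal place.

Logistic growth is fastest at N = K/2 = 975.
A = (K − N₀)/N₀ = 26.857. Set K/(1 + A·e^(−rt)) = K/2 → A·e^(−rt) = 1.
e^(−0.426t) = 1/26.857 = 0.037234, so t = ln(26.857)/0.426 = 3.2905/0.426 = 7.7243.

7.7 years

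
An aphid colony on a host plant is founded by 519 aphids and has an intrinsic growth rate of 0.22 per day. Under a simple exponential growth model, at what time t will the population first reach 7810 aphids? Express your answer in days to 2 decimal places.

12.32 days

Set N₀·e^(rt) = 7810: e^(0.22·t) = 7810/519 = 15.048.
0.22·t = ln(15.048) = 2.7113, so t = 2.7113/0.22 = 12.324.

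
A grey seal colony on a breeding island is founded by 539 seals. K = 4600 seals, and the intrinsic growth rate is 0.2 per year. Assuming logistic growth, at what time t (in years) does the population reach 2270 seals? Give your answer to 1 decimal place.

10.0 years

A = (K − N₀)/N₀ = (4600 − 539)/539 = 7.5343.
Solve 4600/(1 + 7.5343·e^(−0.2t)) = 2270: 1 + 7.5343·e^(−0.2t) = 2.0264, so e^(−0.2t) = 0.136234.
−0.2·t = ln(0.136234) = -1.9934, so t = 1.9934/0.2 = 9.9669.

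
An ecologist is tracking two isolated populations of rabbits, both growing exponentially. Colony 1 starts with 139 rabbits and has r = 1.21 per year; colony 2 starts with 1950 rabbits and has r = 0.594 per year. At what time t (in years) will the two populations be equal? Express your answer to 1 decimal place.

4.3 years

Set 139·e^(1.21t) = 1950·e^(0.594t).
e^((1.21 − 0.594)t) = 1950/139 → e^(0.616·t) = 14.029.
0.616·t = ln(14.029) = 2.6411, so t = 2.6411/0.616 = 4.2875.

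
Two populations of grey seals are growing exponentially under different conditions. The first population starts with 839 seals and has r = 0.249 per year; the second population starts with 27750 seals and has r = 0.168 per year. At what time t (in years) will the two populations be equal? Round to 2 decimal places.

43.19 years

Set 839·e^(0.249t) = 27750·e^(0.168t).
e^((0.249 − 0.168)t) = 27750/839 → e^(0.081·t) = 33.075.
0.081·t = ln(33.075) = 3.4988, so t = 3.4988/0.081 = 43.195.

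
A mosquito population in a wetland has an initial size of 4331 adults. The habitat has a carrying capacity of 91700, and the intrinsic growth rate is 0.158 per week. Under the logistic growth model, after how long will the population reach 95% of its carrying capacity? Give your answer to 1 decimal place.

37.7 weeks

A = (K − N₀)/N₀ = (91700 − 4331)/4331 = 20.173.
Solve 91700/(1 + 20.173·e^(−0.158t)) = 87115: 1 + 20.173·e^(−0.158t) = 1.0526, so e^(−0.158t) = 0.00260902.
−0.158·t = ln(0.00260902) = -5.9488, so t = 5.9488/0.158 = 37.651.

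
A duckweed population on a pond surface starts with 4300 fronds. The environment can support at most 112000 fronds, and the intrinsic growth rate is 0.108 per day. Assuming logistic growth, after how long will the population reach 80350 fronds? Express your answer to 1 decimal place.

A = (K − N₀)/N₀ = (112000 − 4300)/4300 = 25.047.
Solve 112000/(1 + 25.047·e^(−0.108t)) = 80350: 1 + 25.047·e^(−0.108t) = 1.3939, so e^(−0.108t) = 0.0157268.
−0.108·t = ln(0.0157268) = -4.1524, so t = 4.1524/0.108 = 38.448.

38.4 days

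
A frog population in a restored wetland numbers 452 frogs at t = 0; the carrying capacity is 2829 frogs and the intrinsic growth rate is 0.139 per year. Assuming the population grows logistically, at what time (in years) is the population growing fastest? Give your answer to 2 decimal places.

Logistic growth is fastest at N = K/2 = 1414.5.
A = (K − N₀)/N₀ = 5.2588. Set K/(1 + A·e^(−rt)) = K/2 → A·e^(−rt) = 1.
e^(−0.139t) = 1/5.2588 = 0.190156, so t = ln(5.2588)/0.139 = 1.6599/0.139 = 11.942.

11.94 years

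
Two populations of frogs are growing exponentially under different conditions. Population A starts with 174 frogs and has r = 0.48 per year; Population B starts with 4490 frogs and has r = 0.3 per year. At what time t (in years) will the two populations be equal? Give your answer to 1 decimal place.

18.1 years

Set 174·e^(0.48t) = 4490·e^(0.3t).
e^((0.48 − 0.3)t) = 4490/174 → e^(0.18·t) = 25.805.
0.18·t = ln(25.805) = 3.2506, so t = 3.2506/0.18 = 18.059.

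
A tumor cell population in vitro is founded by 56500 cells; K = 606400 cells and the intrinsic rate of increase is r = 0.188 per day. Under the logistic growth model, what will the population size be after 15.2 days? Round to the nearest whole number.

A = (K − N₀)/N₀ = (606400 − 56500)/56500 = 9.7327.
N(t) = K/(1 + A·e^(−rt)) = 606400/(1 + 9.7327×e^(−0.188×15.2)).
e^(−2.858) = 0.057406; denominator = 1 + 9.7327×0.057406 = 1.5587.
N = 606400/1.5587 = 389037.

389037 cells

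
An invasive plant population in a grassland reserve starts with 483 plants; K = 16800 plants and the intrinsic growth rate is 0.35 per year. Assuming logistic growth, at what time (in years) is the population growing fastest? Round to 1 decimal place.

Logistic growth is fastest at N = K/2 = 8400.
A = (K − N₀)/N₀ = 33.783. Set K/(1 + A·e^(−rt)) = K/2 → A·e^(−rt) = 1.
e^(−0.35t) = 1/33.783 = 0.029601, so t = ln(33.783)/0.35 = 3.5199/0.35 = 10.057.

10.1 years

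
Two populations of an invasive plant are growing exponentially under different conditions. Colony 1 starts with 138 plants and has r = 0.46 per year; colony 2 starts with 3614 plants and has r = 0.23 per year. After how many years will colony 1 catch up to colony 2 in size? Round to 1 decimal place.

Set 138·e^(0.46t) = 3614·e^(0.23t).
e^((0.46 − 0.23)t) = 3614/138 → e^(0.23·t) = 26.188.
0.23·t = ln(26.188) = 3.2653, so t = 3.2653/0.23 = 14.197.

14.2 years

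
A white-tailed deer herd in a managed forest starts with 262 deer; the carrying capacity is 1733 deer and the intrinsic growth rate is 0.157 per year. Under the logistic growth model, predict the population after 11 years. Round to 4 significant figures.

867.2 deer

A = (K − N₀)/N₀ = (1733 − 262)/262 = 5.6145.
N(t) = K/(1 + A·e^(−rt)) = 1733/(1 + 5.6145×e^(−0.157×11)).
e^(−1.727) = 0.17782; denominator = 1 + 5.6145×0.17782 = 1.9984.
N = 1733/1.9984 = 867.213.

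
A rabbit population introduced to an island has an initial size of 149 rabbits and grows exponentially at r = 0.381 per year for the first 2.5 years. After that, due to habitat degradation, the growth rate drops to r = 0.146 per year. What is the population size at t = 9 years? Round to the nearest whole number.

Phase 1: N(2.5) = 149·e^(0.381×2.5) = 149·e^0.9525 = 386.235.
Phase 2 runs for 9 − 2.5 = 6.5 years at r = 0.146.
N(9) = 386.235·e^(0.146×6.5) = 386.235·e^0.949 = 997.694.

998 rabbits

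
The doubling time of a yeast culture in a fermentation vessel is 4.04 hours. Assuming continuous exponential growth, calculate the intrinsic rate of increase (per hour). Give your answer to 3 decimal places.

r = ln(2)/t_d = 0.6931/4.04 = 0.17157.

0.172 per hour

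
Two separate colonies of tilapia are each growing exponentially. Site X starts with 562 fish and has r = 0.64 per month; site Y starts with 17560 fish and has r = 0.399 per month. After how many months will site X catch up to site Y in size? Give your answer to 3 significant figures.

Set 562·e^(0.64t) = 17560·e^(0.399t).
e^((0.64 − 0.399)t) = 17560/562 → e^(0.241·t) = 31.246.
0.241·t = ln(31.246) = 3.4419, so t = 3.4419/0.241 = 14.282.

14.3 months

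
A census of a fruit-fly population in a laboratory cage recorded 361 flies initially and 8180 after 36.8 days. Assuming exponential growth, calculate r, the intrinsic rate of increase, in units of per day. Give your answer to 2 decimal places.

From N(t) = N₀·e^(rt): e^(r·36.8) = 8180/361 = 22.659.
r·36.8 = ln(22.659) = 3.1206, so r = 3.1206/36.8 = 0.084798.

0.08 per day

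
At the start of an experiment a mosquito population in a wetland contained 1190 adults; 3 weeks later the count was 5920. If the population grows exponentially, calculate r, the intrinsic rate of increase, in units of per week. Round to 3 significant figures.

0.535 per week

From N(t) = N₀·e^(rt): e^(r·3) = 5920/1190 = 4.9748.
r·3 = ln(4.9748) = 1.6044, so r = 1.6044/3 = 0.53479.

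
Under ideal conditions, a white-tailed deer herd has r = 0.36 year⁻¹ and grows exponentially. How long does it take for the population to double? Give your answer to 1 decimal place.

Doubling time t_d = ln(2)/r = 0.6931/0.36 = 1.9254.

1.9 years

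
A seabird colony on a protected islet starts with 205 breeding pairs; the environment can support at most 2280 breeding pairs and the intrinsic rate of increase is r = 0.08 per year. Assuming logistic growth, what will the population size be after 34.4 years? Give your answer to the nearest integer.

A = (K − N₀)/N₀ = (2280 − 205)/205 = 10.122.
N(t) = K/(1 + A·e^(−rt)) = 2280/(1 + 10.122×e^(−0.08×34.4)).
e^(−2.752) = 0.0638; denominator = 1 + 10.122×0.0638 = 1.6458.
N = 2280/1.6458 = 1385.36.

1385 breeding pairs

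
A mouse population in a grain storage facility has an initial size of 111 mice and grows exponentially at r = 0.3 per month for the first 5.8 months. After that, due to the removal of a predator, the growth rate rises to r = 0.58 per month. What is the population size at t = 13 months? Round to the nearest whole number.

Phase 1: N(5.8) = 111·e^(0.3×5.8) = 111·e^1.74 = 632.405.
Phase 2 runs for 13 − 5.8 = 7.2 months at r = 0.58.
N(13) = 632.405·e^(0.58×7.2) = 632.405·e^4.176 = 41172.7.

41173 mice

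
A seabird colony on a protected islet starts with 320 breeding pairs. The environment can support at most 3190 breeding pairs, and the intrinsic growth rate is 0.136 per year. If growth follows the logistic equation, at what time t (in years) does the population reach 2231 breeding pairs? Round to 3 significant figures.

A = (K − N₀)/N₀ = (3190 − 320)/320 = 8.9688.
Solve 3190/(1 + 8.9688·e^(−0.136t)) = 2231: 1 + 8.9688·e^(−0.136t) = 1.4299, so e^(−0.136t) = 0.0479278.
−0.136·t = ln(0.0479278) = -3.0381, so t = 3.0381/0.136 = 22.339.

22.3 years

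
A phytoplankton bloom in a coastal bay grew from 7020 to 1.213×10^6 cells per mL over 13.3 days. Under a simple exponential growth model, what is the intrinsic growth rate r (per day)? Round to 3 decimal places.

From N(t) = N₀·e^(rt): e^(r·13.3) = 1.213×10^6/7020 = 172.79.
r·13.3 = ln(172.79) = 5.1521, so r = 5.1521/13.3 = 0.38738.

0.387 per day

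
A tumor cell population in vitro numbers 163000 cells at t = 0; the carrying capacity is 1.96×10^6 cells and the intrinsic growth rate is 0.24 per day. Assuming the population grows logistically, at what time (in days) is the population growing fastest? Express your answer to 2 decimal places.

Logistic growth is fastest at N = K/2 = 980000.
A = (K − N₀)/N₀ = 11.025. Set K/(1 + A·e^(−rt)) = K/2 → A·e^(−rt) = 1.
e^(−0.24t) = 1/11.025 = 0.0907067, so t = ln(11.025)/0.24 = 2.4001/0.24 = 10.001.

10.00 days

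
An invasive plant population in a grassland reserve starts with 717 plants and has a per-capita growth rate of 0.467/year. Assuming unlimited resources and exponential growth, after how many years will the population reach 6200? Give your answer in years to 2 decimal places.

4.62 years

Set N₀·e^(rt) = 6200: e^(0.467·t) = 6200/717 = 8.6471.
0.467·t = ln(8.6471) = 2.1572, so t = 2.1572/0.467 = 4.6193.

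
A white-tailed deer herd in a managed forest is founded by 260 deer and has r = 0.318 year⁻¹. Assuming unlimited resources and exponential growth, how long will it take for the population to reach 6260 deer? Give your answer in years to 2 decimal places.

10.00 years

Set N₀·e^(rt) = 6260: e^(0.318·t) = 6260/260 = 24.077.
0.318·t = ln(24.077) = 3.1813, so t = 3.1813/0.318 = 10.004.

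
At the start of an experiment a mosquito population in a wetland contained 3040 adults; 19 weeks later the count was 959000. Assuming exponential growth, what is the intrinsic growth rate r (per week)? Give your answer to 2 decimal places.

From N(t) = N₀·e^(rt): e^(r·19) = 959000/3040 = 315.46.
r·19 = ln(315.46) = 5.754, so r = 5.754/19 = 0.30284.

0.30 per week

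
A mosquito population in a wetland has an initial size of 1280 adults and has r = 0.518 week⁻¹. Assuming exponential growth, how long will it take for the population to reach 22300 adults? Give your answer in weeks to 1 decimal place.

5.5 weeks

Set N₀·e^(rt) = 22300: e^(0.518·t) = 22300/1280 = 17.422.
0.518·t = ln(17.422) = 2.8577, so t = 2.8577/0.518 = 5.5168.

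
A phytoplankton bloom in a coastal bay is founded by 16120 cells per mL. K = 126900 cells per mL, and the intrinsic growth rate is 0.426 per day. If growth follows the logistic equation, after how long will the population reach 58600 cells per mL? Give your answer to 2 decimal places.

4.17 days

A = (K − N₀)/N₀ = (126900 − 16120)/16120 = 6.8722.
Solve 126900/(1 + 6.8722·e^(−0.426t)) = 58600: 1 + 6.8722·e^(−0.426t) = 2.1655, so e^(−0.426t) = 0.1696.
−0.426·t = ln(0.1696) = -1.7743, so t = 1.7743/0.426 = 4.165.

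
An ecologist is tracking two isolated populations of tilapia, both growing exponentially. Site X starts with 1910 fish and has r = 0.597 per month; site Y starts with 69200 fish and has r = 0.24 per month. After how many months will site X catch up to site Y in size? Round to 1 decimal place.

10.1 months

Set 1910·e^(0.597t) = 69200·e^(0.24t).
e^((0.597 − 0.24)t) = 69200/1910 → e^(0.357·t) = 36.23.
0.357·t = ln(36.23) = 3.5899, so t = 3.5899/0.357 = 10.056.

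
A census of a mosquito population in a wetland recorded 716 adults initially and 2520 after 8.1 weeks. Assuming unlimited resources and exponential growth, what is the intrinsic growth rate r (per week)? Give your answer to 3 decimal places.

0.155 per week

From N(t) = N₀·e^(rt): e^(r·8.1) = 2520/716 = 3.5196.
r·8.1 = ln(3.5196) = 1.2583, so r = 1.2583/8.1 = 0.15535.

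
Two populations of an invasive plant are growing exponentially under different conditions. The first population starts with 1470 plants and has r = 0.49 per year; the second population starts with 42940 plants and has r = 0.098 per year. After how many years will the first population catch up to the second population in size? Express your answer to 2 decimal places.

8.61 years

Set 1470·e^(0.49t) = 42940·e^(0.098t).
e^((0.49 − 0.098)t) = 42940/1470 → e^(0.392·t) = 29.211.
0.392·t = ln(29.211) = 3.3745, so t = 3.3745/0.392 = 8.6085.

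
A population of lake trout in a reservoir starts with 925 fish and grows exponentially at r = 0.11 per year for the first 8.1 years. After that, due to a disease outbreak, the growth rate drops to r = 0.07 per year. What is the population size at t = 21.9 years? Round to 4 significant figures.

5924 fish

Phase 1: N(8.1) = 925·e^(0.11×8.1) = 925·e^0.891 = 2254.75.
Phase 2 runs for 21.9 − 8.1 = 13.8 years at r = 0.07.
N(21.9) = 2254.75·e^(0.07×13.8) = 2254.75·e^0.966 = 5924.16.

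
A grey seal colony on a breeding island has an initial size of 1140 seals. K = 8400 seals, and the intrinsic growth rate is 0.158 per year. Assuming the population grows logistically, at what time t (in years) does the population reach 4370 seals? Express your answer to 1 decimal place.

A = (K − N₀)/N₀ = (8400 − 1140)/1140 = 6.3684.
Solve 8400/(1 + 6.3684·e^(−0.158t)) = 4370: 1 + 6.3684·e^(−0.158t) = 1.9222, so e^(−0.158t) = 0.144808.
−0.158·t = ln(0.144808) = -1.9323, so t = 1.9323/0.158 = 12.23.

12.2 years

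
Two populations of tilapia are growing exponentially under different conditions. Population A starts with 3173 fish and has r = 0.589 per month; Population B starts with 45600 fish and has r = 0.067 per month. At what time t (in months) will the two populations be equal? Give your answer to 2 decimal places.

5.11 months

Set 3173·e^(0.589t) = 45600·e^(0.067t).
e^((0.589 − 0.067)t) = 45600/3173 → e^(0.522·t) = 14.371.
0.522·t = ln(14.371) = 2.6652, so t = 2.6652/0.522 = 5.1058.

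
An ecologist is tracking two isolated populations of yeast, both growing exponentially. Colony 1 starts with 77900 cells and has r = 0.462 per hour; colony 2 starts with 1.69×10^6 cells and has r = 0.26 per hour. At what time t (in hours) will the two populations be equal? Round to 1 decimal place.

Set 77900·e^(0.462t) = 1.69×10^6·e^(0.26t).
e^((0.462 − 0.26)t) = 1.69×10^6/77900 → e^(0.202·t) = 21.694.
0.202·t = ln(21.694) = 3.0771, so t = 3.0771/0.202 = 15.233.

15.2 hours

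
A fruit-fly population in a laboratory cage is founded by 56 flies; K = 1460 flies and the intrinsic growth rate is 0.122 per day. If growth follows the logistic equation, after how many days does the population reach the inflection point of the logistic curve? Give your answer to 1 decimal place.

26.4 days

Logistic growth is fastest at N = K/2 = 730.
A = (K − N₀)/N₀ = 25.071. Set K/(1 + A·e^(−rt)) = K/2 → A·e^(−rt) = 1.
e^(−0.122t) = 1/25.071 = 0.039886, so t = ln(25.071)/0.122 = 3.2217/0.122 = 26.408.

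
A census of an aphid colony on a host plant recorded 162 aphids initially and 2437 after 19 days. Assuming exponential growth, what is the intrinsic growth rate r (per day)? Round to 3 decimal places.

0.143 per day

From N(t) = N₀·e^(rt): e^(r·19) = 2437/162 = 15.043.
r·19 = ln(15.043) = 2.7109, so r = 2.7109/19 = 0.14268.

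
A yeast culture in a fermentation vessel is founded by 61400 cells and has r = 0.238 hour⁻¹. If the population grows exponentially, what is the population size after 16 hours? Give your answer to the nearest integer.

N(t) = N₀·e^(rt) = 61400 × e^(0.238×16) = 61400 × e^3.808.
e^3.808 ≈ 45.06, so N ≈ 61400 × 45.06 = 2.766698×10^6.

2766698 cells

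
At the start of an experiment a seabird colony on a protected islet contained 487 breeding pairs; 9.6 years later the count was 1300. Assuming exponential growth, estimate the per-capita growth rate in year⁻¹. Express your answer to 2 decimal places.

0.10 per year

From N(t) = N₀·e^(rt): e^(r·9.6) = 1300/487 = 2.6694.
r·9.6 = ln(2.6694) = 0.98186, so r = 0.98186/9.6 = 0.10228.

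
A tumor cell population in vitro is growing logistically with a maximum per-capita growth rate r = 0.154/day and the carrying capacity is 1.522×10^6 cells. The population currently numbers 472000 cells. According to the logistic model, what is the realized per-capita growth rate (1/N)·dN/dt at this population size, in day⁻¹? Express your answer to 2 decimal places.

0.11 per day

(1/N)·dN/dt = r(1 − N/K) = 0.154 × (1 − 472000/1.522×10^6).
= 0.154 × 0.68988 = 0.10624.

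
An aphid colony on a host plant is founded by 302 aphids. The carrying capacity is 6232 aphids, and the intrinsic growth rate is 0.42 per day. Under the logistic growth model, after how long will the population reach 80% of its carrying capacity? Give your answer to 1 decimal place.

10.4 days

A = (K − N₀)/N₀ = (6232 − 302)/302 = 19.636.
Solve 6232/(1 + 19.636·e^(−0.42t)) = 4985.6: 1 + 19.636·e^(−0.42t) = 1.25, so e^(−0.42t) = 0.0127319.
−0.42·t = ln(0.0127319) = -4.3636, so t = 4.3636/0.42 = 10.39.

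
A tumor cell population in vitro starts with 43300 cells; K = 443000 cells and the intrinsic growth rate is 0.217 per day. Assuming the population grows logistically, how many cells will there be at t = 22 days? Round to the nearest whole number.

410958 cells

A = (K − N₀)/N₀ = (443000 − 43300)/43300 = 9.2309.
N(t) = K/(1 + A·e^(−rt)) = 443000/(1 + 9.2309×e^(−0.217×22)).
e^(−4.774) = 0.0084465; denominator = 1 + 9.2309×0.0084465 = 1.078.
N = 443000/1.078 = 410958.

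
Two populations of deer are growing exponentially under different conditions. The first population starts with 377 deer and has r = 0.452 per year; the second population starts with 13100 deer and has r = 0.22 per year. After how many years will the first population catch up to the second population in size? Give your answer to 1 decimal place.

Set 377·e^(0.452t) = 13100·e^(0.22t).
e^((0.452 − 0.22)t) = 13100/377 → e^(0.232·t) = 34.748.
0.232·t = ln(34.748) = 3.5481, so t = 3.5481/0.232 = 15.294.

15.3 years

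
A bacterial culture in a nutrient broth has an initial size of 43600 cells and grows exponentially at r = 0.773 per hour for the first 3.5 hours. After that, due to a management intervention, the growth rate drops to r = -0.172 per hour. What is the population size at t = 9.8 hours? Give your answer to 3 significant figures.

Phase 1: N(3.5) = 43600·e^(0.773×3.5) = 43600·e^2.706 = 652334.
Phase 2 runs for 9.8 − 3.5 = 6.3 hours at r = -0.172.
N(9.8) = 652334·e^(-0.172×6.3) = 652334·e^-1.084 = 220734.

221000 cells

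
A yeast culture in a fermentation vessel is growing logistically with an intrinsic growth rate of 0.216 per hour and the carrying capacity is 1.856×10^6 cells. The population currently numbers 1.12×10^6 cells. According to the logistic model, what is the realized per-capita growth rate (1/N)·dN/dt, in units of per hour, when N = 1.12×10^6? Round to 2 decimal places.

(1/N)·dN/dt = r(1 − N/K) = 0.216 × (1 − 1.12×10^6/1.856×10^6).
= 0.216 × 0.39655 = 0.085655.

0.09 per hour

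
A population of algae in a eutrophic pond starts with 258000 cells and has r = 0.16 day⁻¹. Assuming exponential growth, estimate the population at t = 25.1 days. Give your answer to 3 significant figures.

N(t) = N₀·e^(rt) = 258000 × e^(0.16×25.1) = 258000 × e^4.016.
e^4.016 ≈ 55.479, so N ≈ 258000 × 55.479 = 1.431352×10^7.

14300000 cells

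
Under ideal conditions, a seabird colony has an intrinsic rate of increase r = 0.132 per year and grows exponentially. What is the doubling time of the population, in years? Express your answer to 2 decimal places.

Doubling time t_d = ln(2)/r = 0.6931/0.132 = 5.2511.

5.25 years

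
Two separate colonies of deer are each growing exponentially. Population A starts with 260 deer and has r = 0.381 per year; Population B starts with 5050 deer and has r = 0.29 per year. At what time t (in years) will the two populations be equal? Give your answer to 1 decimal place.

Set 260·e^(0.381t) = 5050·e^(0.29t).
e^((0.381 − 0.29)t) = 5050/260 → e^(0.091·t) = 19.423.
0.091·t = ln(19.423) = 2.9665, so t = 2.9665/0.091 = 32.598.

32.6 years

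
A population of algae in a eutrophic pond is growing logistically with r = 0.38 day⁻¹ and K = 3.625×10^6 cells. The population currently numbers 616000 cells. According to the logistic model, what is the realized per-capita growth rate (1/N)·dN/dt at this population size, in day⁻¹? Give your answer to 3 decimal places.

0.315 per day

(1/N)·dN/dt = r(1 − N/K) = 0.38 × (1 − 616000/3.625×10^6).
= 0.38 × 0.83007 = 0.31543.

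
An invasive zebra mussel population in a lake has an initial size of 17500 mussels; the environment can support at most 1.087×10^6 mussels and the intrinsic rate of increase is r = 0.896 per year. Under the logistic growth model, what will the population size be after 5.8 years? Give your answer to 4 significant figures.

812300 mussels

A = (K − N₀)/N₀ = (1.087×10^6 − 17500)/17500 = 61.114.
N(t) = K/(1 + A·e^(−rt)) = 1.087×10^6/(1 + 61.114×e^(−0.896×5.8)).
e^(−5.197) = 0.0055342; denominator = 1 + 61.114×0.0055342 = 1.3382.
N = 1.087×10^6/1.3382 = 812272.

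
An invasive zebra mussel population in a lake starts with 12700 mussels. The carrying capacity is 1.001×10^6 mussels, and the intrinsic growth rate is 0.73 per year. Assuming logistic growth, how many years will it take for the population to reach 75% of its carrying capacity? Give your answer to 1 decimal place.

7.5 years

A = (K − N₀)/N₀ = (1.001×10^6 − 12700)/12700 = 77.819.
Solve 1.001×10^6/(1 + 77.819·e^(−0.73t)) = 750750: 1 + 77.819·e^(−0.73t) = 1.3333, so e^(−0.73t) = 0.00428345.
−0.73·t = ln(0.00428345) = -5.453, so t = 5.453/0.73 = 7.4699.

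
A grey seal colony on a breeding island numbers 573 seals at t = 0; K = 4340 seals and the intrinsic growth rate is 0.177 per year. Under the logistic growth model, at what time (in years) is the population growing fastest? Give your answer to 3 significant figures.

Logistic growth is fastest at N = K/2 = 2170.
A = (K − N₀)/N₀ = 6.5742. Set K/(1 + A·e^(−rt)) = K/2 → A·e^(−rt) = 1.
e^(−0.177t) = 1/6.5742 = 0.15211, so t = ln(6.5742)/0.177 = 1.8831/0.177 = 10.639.

10.6 years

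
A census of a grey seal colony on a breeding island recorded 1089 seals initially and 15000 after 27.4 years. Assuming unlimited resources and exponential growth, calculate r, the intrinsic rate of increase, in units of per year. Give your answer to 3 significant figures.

From N(t) = N₀·e^(rt): e^(r·27.4) = 15000/1089 = 13.774.
r·27.4 = ln(13.774) = 2.6228, so r = 2.6228/27.4 = 0.095722.

0.0957 per year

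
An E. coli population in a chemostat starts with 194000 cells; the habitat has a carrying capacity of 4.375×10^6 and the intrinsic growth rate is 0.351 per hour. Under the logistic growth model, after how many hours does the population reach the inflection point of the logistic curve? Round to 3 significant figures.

Logistic growth is fastest at N = K/2 = 2.1875×10^6.
A = (K − N₀)/N₀ = 21.552. Set K/(1 + A·e^(−rt)) = K/2 → A·e^(−rt) = 1.
e^(−0.351t) = 1/21.552 = 0.0464004, so t = ln(21.552)/0.351 = 3.0704/0.351 = 8.7477.

8.75 hours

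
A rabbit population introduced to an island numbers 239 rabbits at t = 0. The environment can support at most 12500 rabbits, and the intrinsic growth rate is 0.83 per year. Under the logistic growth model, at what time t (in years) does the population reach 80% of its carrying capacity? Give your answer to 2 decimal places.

A = (K − N₀)/N₀ = (12500 − 239)/239 = 51.301.
Solve 12500/(1 + 51.301·e^(−0.83t)) = 10000: 1 + 51.301·e^(−0.83t) = 1.25, so e^(−0.83t) = 0.00487318.
−0.83·t = ln(0.00487318) = -5.324, so t = 5.324/0.83 = 6.4145.

6.41 years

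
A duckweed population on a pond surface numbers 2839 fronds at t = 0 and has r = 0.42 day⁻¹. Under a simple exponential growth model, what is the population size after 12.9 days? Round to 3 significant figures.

640000 fronds

N(t) = N₀·e^(rt) = 2839 × e^(0.42×12.9) = 2839 × e^5.418.
e^5.418 ≈ 225.43, so N ≈ 2839 × 225.43 = 639990.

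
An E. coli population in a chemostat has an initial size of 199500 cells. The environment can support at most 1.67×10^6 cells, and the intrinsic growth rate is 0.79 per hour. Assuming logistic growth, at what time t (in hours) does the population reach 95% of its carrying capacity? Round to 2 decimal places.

6.26 hours

A = (K − N₀)/N₀ = (1.67×10^6 − 199500)/199500 = 7.3709.
Solve 1.67×10^6/(1 + 7.3709·e^(−0.79t)) = 1.5865×10^6: 1 + 7.3709·e^(−0.79t) = 1.0526, so e^(−0.79t) = 0.00714043.
−0.79·t = ln(0.00714043) = -4.942, so t = 4.942/0.79 = 6.2557.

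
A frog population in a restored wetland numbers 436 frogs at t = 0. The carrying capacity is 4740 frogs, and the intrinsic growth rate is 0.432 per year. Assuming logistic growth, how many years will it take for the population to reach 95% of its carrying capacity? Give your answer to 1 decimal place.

A = (K − N₀)/N₀ = (4740 − 436)/436 = 9.8716.
Solve 4740/(1 + 9.8716·e^(−0.432t)) = 4503: 1 + 9.8716·e^(−0.432t) = 1.0526, so e^(−0.432t) = 0.00533164.
−0.432·t = ln(0.00533164) = -5.2341, so t = 5.2341/0.432 = 12.116.

12.1 years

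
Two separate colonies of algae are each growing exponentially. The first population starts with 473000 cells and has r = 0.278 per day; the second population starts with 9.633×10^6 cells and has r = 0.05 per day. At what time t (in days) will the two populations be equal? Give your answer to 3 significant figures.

13.2 days

Set 473000·e^(0.278t) = 9.633×10^6·e^(0.05t).
e^((0.278 − 0.05)t) = 9.633×10^6/473000 → e^(0.228·t) = 20.366.
0.228·t = ln(20.366) = 3.0139, so t = 3.0139/0.228 = 13.219.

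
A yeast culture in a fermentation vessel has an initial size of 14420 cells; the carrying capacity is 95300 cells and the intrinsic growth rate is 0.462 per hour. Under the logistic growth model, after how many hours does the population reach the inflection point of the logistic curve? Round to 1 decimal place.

3.7 hours

Logistic growth is fastest at N = K/2 = 47650.
A = (K − N₀)/N₀ = 5.6089. Set K/(1 + A·e^(−rt)) = K/2 → A·e^(−rt) = 1.
e^(−0.462t) = 1/5.6089 = 0.178289, so t = ln(5.6089)/0.462 = 1.7244/0.462 = 3.7324.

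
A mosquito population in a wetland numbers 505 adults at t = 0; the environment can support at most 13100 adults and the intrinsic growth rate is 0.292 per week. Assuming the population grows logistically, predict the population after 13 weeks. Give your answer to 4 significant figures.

A = (K − N₀)/N₀ = (13100 − 505)/505 = 24.941.
N(t) = K/(1 + A·e^(−rt)) = 13100/(1 + 24.941×e^(−0.292×13)).
e^(−3.796) = 0.02246; denominator = 1 + 24.941×0.02246 = 1.5602.
N = 13100/1.5602 = 8396.49.

8396 adults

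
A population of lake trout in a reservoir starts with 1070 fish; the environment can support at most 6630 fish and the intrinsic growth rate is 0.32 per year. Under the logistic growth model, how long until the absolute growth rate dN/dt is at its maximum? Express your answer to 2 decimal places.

Logistic growth is fastest at N = K/2 = 3315.
A = (K − N₀)/N₀ = 5.1963. Set K/(1 + A·e^(−rt)) = K/2 → A·e^(−rt) = 1.
e^(−0.32t) = 1/5.1963 = 0.192446, so t = ln(5.1963)/0.32 = 1.6479/0.32 = 5.1498.

5.15 years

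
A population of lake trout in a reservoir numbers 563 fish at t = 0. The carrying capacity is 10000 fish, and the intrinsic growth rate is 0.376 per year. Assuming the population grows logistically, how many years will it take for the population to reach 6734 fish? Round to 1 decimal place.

9.4 years

A = (K − N₀)/N₀ = (10000 − 563)/563 = 16.762.
Solve 10000/(1 + 16.762·e^(−0.376t)) = 6734: 1 + 16.762·e^(−0.376t) = 1.485, so e^(−0.376t) = 0.0289346.
−0.376·t = ln(0.0289346) = -3.5427, so t = 3.5427/0.376 = 9.4221.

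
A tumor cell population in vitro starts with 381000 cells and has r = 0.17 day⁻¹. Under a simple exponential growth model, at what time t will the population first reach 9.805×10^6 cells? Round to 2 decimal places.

Set N₀·e^(rt) = 9.805×10^6: e^(0.17·t) = 9.805×10^6/381000 = 25.735.
0.17·t = ln(25.735) = 3.2478, so t = 3.2478/0.17 = 19.105.

19.10 days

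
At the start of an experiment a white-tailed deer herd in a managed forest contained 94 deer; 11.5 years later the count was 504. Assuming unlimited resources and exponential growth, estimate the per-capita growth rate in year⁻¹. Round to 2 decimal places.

From N(t) = N₀·e^(rt): e^(r·11.5) = 504/94 = 5.3617.
r·11.5 = ln(5.3617) = 1.6793, so r = 1.6793/11.5 = 0.14602.

0.15 per year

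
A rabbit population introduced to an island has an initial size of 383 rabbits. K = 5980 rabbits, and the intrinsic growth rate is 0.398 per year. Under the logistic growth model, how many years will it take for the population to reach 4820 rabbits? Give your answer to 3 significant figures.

10.3 years

A = (K − N₀)/N₀ = (5980 − 383)/383 = 14.614.
Solve 5980/(1 + 14.614·e^(−0.398t)) = 4820: 1 + 14.614·e^(−0.398t) = 1.2407, so e^(−0.398t) = 0.0164685.
−0.398·t = ln(0.0164685) = -4.1063, so t = 4.1063/0.398 = 10.317.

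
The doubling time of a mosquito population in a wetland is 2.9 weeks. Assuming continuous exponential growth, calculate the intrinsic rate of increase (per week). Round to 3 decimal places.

r = ln(2)/t_d = 0.6931/2.9 = 0.23902.

0.239 per week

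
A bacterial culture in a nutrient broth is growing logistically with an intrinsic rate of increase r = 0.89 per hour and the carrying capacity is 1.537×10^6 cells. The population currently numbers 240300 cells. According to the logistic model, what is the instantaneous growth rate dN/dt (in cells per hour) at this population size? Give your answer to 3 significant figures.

180000 cells per hour

dN/dt = rN(1 − N/K) = 0.89 × 240300 × (1 − 240300/1.537×10^6).
1 − 240300/1.537×10^6 = 0.84366; dN/dt = 0.89 × 240300 × 0.84366 = 1.8043×10^5.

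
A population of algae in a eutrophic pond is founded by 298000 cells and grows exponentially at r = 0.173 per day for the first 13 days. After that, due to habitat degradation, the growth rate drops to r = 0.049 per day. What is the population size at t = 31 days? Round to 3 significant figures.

6820000 cells

Phase 1: N(13) = 298000·e^(0.173×13) = 298000·e^2.249 = 2.824519×10^6.
Phase 2 runs for 31 − 13 = 18 days at r = 0.049.
N(31) = 2.824519×10^6·e^(0.049×18) = 2.824519×10^6·e^0.882 = 6.823266×10^6.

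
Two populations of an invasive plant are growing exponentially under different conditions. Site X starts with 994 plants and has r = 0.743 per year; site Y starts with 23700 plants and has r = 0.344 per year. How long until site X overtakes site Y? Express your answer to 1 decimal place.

Set 994·e^(0.743t) = 23700·e^(0.344t).
e^((0.743 − 0.344)t) = 23700/994 → e^(0.399·t) = 23.843.
0.399·t = ln(23.843) = 3.1715, so t = 3.1715/0.399 = 7.9486.

7.9 years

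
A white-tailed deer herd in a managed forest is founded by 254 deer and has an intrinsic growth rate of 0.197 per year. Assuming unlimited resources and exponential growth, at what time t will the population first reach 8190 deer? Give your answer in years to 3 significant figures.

Set N₀·e^(rt) = 8190: e^(0.197·t) = 8190/254 = 32.244.
0.197·t = ln(32.244) = 3.4733, so t = 3.4733/0.197 = 17.631.

17.6 years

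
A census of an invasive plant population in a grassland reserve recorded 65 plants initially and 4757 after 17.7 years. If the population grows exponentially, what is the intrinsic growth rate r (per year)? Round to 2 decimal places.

From N(t) = N₀·e^(rt): e^(r·17.7) = 4757/65 = 73.185.
r·17.7 = ln(73.185) = 4.293, so r = 4.293/17.7 = 0.24254.

0.24 per year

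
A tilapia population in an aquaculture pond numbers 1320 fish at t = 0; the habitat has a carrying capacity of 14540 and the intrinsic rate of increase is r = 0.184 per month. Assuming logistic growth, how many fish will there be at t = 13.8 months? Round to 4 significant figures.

8121 fish

A = (K − N₀)/N₀ = (14540 − 1320)/1320 = 10.015.
N(t) = K/(1 + A·e^(−rt)) = 14540/(1 + 10.015×e^(−0.184×13.8)).
e^(−2.539) = 0.07893; denominator = 1 + 10.015×0.07893 = 1.7905.
N = 14540/1.7905 = 8120.68.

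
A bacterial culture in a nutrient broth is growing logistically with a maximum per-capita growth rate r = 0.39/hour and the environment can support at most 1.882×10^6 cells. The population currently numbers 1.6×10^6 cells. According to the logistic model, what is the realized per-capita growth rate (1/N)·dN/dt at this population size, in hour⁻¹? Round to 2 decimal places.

0.06 per hour

(1/N)·dN/dt = r(1 − N/K) = 0.39 × (1 − 1.6×10^6/1.882×10^6).
= 0.39 × 0.14984 = 0.058438.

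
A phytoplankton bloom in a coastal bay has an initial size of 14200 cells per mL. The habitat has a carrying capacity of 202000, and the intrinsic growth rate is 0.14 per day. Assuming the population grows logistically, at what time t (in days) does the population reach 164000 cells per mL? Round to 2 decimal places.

A = (K − N₀)/N₀ = (202000 − 14200)/14200 = 13.225.
Solve 202000/(1 + 13.225·e^(−0.14t)) = 164000: 1 + 13.225·e^(−0.14t) = 1.2317, so e^(−0.14t) = 0.0175199.
−0.14·t = ln(0.0175199) = -4.0444, so t = 4.0444/0.14 = 28.889.

28.89 days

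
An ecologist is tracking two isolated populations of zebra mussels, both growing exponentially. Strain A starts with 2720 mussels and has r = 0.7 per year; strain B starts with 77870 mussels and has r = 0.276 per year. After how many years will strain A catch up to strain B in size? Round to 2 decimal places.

7.91 years

Set 2720·e^(0.7t) = 77870·e^(0.276t).
e^((0.7 − 0.276)t) = 77870/2720 → e^(0.424·t) = 28.629.
0.424·t = ln(28.629) = 3.3544, so t = 3.3544/0.424 = 7.9113.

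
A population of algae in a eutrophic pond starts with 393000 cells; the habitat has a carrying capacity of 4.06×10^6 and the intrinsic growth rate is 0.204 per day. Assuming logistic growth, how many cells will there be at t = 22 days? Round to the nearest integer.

3674517 cells

A = (K − N₀)/N₀ = (4.06×10^6 − 393000)/393000 = 9.3308.
N(t) = K/(1 + A·e^(−rt)) = 4.06×10^6/(1 + 9.3308×e^(−0.204×22)).
e^(−4.488) = 0.011243; denominator = 1 + 9.3308×0.011243 = 1.1049.
N = 4.06×10^6/1.1049 = 3.674517×10^6.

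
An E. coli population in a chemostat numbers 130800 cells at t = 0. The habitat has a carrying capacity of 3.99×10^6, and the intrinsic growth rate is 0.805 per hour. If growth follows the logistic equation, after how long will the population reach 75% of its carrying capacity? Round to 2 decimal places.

A = (K − N₀)/N₀ = (3.99×10^6 − 130800)/130800 = 29.505.
Solve 3.99×10^6/(1 + 29.505·e^(−0.805t)) = 2.9925×10^6: 1 + 29.505·e^(−0.805t) = 1.3333, so e^(−0.805t) = 0.0112977.
−0.805·t = ln(0.0112977) = -4.4832, so t = 4.4832/0.805 = 5.5691.

5.57 hours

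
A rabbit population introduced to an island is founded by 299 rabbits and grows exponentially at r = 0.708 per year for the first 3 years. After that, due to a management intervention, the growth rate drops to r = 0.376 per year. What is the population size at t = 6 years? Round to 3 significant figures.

Phase 1: N(3) = 299·e^(0.708×3) = 299·e^2.124 = 2500.99.
Phase 2 runs for 6 − 3 = 3 years at r = 0.376.
N(6) = 2500.99·e^(0.376×3) = 2500.99·e^1.128 = 7726.75.

7730 rabbits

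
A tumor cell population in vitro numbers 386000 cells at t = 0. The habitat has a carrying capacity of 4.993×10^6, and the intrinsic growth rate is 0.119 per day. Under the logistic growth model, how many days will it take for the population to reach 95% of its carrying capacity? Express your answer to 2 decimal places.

A = (K − N₀)/N₀ = (4.993×10^6 − 386000)/386000 = 11.935.
Solve 4.993×10^6/(1 + 11.935·e^(−0.119t)) = 4.74335×10^6: 1 + 11.935·e^(−0.119t) = 1.0526, so e^(−0.119t) = 0.00440977.
−0.119·t = ln(0.00440977) = -5.4239, so t = 5.4239/0.119 = 45.579.

45.58 days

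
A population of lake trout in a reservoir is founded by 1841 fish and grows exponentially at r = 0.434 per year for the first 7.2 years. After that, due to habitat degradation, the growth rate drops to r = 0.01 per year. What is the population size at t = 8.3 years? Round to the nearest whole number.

Phase 1: N(7.2) = 1841·e^(0.434×7.2) = 1841·e^3.125 = 41892.6.
Phase 2 runs for 8.3 − 7.2 = 1.1 years at r = 0.01.
N(8.3) = 41892.6·e^(0.01×1.1) = 41892.6·e^0.011 = 42355.9.

42356 fish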